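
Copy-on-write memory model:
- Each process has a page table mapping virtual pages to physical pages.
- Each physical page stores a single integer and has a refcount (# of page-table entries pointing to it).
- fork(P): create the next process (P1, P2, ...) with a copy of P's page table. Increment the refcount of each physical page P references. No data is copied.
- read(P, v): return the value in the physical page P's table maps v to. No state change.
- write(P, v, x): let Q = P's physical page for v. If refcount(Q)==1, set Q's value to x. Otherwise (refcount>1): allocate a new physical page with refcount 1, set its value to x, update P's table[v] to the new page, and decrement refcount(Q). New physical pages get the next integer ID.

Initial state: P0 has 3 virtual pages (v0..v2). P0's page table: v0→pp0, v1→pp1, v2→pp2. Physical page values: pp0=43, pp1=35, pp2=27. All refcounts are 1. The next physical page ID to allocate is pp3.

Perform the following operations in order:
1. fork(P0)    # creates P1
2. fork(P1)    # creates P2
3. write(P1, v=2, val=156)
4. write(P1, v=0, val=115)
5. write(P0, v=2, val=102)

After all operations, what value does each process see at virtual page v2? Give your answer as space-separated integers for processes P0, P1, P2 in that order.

Op 1: fork(P0) -> P1. 3 ppages; refcounts: pp0:2 pp1:2 pp2:2
Op 2: fork(P1) -> P2. 3 ppages; refcounts: pp0:3 pp1:3 pp2:3
Op 3: write(P1, v2, 156). refcount(pp2)=3>1 -> COPY to pp3. 4 ppages; refcounts: pp0:3 pp1:3 pp2:2 pp3:1
Op 4: write(P1, v0, 115). refcount(pp0)=3>1 -> COPY to pp4. 5 ppages; refcounts: pp0:2 pp1:3 pp2:2 pp3:1 pp4:1
Op 5: write(P0, v2, 102). refcount(pp2)=2>1 -> COPY to pp5. 6 ppages; refcounts: pp0:2 pp1:3 pp2:1 pp3:1 pp4:1 pp5:1
P0: v2 -> pp5 = 102
P1: v2 -> pp3 = 156
P2: v2 -> pp2 = 27

Answer: 102 156 27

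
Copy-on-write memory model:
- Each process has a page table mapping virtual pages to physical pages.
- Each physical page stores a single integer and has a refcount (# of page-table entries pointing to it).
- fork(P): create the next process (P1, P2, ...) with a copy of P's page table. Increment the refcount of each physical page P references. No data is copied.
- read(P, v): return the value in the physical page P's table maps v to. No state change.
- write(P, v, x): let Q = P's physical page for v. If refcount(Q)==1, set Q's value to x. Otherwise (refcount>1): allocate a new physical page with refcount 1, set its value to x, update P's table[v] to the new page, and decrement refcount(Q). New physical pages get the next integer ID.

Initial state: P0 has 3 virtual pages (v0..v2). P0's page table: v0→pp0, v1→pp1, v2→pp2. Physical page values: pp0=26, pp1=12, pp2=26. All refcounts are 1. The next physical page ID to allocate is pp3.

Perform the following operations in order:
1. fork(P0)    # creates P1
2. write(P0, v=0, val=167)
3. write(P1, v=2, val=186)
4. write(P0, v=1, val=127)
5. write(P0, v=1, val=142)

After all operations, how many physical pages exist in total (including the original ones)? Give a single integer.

Op 1: fork(P0) -> P1. 3 ppages; refcounts: pp0:2 pp1:2 pp2:2
Op 2: write(P0, v0, 167). refcount(pp0)=2>1 -> COPY to pp3. 4 ppages; refcounts: pp0:1 pp1:2 pp2:2 pp3:1
Op 3: write(P1, v2, 186). refcount(pp2)=2>1 -> COPY to pp4. 5 ppages; refcounts: pp0:1 pp1:2 pp2:1 pp3:1 pp4:1
Op 4: write(P0, v1, 127). refcount(pp1)=2>1 -> COPY to pp5. 6 ppages; refcounts: pp0:1 pp1:1 pp2:1 pp3:1 pp4:1 pp5:1
Op 5: write(P0, v1, 142). refcount(pp5)=1 -> write in place. 6 ppages; refcounts: pp0:1 pp1:1 pp2:1 pp3:1 pp4:1 pp5:1

Answer: 6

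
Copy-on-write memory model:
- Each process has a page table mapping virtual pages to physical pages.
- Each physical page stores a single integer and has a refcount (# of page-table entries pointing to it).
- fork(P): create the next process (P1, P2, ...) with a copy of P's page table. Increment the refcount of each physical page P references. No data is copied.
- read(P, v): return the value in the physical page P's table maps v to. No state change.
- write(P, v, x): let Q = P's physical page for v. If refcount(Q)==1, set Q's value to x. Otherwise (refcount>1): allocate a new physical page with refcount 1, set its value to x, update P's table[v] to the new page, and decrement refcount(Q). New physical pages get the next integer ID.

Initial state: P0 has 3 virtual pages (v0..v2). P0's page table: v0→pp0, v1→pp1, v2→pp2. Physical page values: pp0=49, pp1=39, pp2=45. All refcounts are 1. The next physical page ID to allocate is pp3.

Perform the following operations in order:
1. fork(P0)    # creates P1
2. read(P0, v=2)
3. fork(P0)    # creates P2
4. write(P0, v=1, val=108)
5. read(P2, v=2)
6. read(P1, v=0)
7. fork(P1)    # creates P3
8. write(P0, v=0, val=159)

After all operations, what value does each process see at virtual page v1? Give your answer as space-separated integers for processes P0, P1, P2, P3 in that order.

Op 1: fork(P0) -> P1. 3 ppages; refcounts: pp0:2 pp1:2 pp2:2
Op 2: read(P0, v2) -> 45. No state change.
Op 3: fork(P0) -> P2. 3 ppages; refcounts: pp0:3 pp1:3 pp2:3
Op 4: write(P0, v1, 108). refcount(pp1)=3>1 -> COPY to pp3. 4 ppages; refcounts: pp0:3 pp1:2 pp2:3 pp3:1
Op 5: read(P2, v2) -> 45. No state change.
Op 6: read(P1, v0) -> 49. No state change.
Op 7: fork(P1) -> P3. 4 ppages; refcounts: pp0:4 pp1:3 pp2:4 pp3:1
Op 8: write(P0, v0, 159). refcount(pp0)=4>1 -> COPY to pp4. 5 ppages; refcounts: pp0:3 pp1:3 pp2:4 pp3:1 pp4:1
P0: v1 -> pp3 = 108
P1: v1 -> pp1 = 39
P2: v1 -> pp1 = 39
P3: v1 -> pp1 = 39

Answer: 108 39 39 39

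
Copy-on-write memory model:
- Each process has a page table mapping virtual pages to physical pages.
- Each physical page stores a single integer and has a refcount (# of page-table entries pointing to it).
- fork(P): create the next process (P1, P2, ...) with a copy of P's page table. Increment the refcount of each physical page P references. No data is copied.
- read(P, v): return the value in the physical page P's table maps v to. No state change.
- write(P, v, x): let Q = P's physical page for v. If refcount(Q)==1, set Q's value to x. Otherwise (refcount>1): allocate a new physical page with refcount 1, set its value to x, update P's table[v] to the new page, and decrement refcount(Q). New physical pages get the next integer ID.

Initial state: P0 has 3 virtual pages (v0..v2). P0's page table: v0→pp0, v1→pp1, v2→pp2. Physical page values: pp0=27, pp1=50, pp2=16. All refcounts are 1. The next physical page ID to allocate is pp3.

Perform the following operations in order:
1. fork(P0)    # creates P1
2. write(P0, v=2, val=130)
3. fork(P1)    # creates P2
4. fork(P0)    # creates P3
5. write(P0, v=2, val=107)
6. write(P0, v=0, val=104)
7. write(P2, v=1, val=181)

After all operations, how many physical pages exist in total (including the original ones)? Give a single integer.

Op 1: fork(P0) -> P1. 3 ppages; refcounts: pp0:2 pp1:2 pp2:2
Op 2: write(P0, v2, 130). refcount(pp2)=2>1 -> COPY to pp3. 4 ppages; refcounts: pp0:2 pp1:2 pp2:1 pp3:1
Op 3: fork(P1) -> P2. 4 ppages; refcounts: pp0:3 pp1:3 pp2:2 pp3:1
Op 4: fork(P0) -> P3. 4 ppages; refcounts: pp0:4 pp1:4 pp2:2 pp3:2
Op 5: write(P0, v2, 107). refcount(pp3)=2>1 -> COPY to pp4. 5 ppages; refcounts: pp0:4 pp1:4 pp2:2 pp3:1 pp4:1
Op 6: write(P0, v0, 104). refcount(pp0)=4>1 -> COPY to pp5. 6 ppages; refcounts: pp0:3 pp1:4 pp2:2 pp3:1 pp4:1 pp5:1
Op 7: write(P2, v1, 181). refcount(pp1)=4>1 -> COPY to pp6. 7 ppages; refcounts: pp0:3 pp1:3 pp2:2 pp3:1 pp4:1 pp5:1 pp6:1

Answer: 7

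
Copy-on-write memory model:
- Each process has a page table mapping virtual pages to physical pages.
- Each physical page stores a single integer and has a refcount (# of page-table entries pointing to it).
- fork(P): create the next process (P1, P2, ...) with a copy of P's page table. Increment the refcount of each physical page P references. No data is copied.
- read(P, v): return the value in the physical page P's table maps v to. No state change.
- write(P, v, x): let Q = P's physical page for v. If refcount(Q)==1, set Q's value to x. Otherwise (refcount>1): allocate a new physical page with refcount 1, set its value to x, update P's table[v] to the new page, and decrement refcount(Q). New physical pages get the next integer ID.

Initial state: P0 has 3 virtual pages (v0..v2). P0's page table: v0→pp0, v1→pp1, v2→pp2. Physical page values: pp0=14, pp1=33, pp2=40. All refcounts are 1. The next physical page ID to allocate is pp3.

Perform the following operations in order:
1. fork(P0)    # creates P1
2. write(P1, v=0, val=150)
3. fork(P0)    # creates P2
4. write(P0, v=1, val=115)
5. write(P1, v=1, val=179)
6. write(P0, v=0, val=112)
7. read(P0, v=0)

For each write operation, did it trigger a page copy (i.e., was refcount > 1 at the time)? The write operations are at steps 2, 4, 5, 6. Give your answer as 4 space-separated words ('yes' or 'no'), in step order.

Op 1: fork(P0) -> P1. 3 ppages; refcounts: pp0:2 pp1:2 pp2:2
Op 2: write(P1, v0, 150). refcount(pp0)=2>1 -> COPY to pp3. 4 ppages; refcounts: pp0:1 pp1:2 pp2:2 pp3:1
Op 3: fork(P0) -> P2. 4 ppages; refcounts: pp0:2 pp1:3 pp2:3 pp3:1
Op 4: write(P0, v1, 115). refcount(pp1)=3>1 -> COPY to pp4. 5 ppages; refcounts: pp0:2 pp1:2 pp2:3 pp3:1 pp4:1
Op 5: write(P1, v1, 179). refcount(pp1)=2>1 -> COPY to pp5. 6 ppages; refcounts: pp0:2 pp1:1 pp2:3 pp3:1 pp4:1 pp5:1
Op 6: write(P0, v0, 112). refcount(pp0)=2>1 -> COPY to pp6. 7 ppages; refcounts: pp0:1 pp1:1 pp2:3 pp3:1 pp4:1 pp5:1 pp6:1
Op 7: read(P0, v0) -> 112. No state change.

yes yes yes yes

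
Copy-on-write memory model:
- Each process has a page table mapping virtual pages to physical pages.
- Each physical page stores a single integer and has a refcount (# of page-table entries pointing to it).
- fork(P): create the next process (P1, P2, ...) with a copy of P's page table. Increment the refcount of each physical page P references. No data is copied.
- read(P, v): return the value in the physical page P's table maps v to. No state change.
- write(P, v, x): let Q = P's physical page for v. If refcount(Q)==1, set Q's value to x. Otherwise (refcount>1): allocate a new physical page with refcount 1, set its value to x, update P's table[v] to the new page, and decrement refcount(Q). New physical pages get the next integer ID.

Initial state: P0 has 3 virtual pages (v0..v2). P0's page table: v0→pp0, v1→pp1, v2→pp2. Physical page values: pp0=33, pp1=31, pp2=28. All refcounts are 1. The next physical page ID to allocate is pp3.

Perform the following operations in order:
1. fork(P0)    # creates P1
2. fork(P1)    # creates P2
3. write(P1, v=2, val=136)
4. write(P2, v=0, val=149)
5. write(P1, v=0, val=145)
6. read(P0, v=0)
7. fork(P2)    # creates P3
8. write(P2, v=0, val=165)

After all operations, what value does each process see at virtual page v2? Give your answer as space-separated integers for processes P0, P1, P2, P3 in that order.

Op 1: fork(P0) -> P1. 3 ppages; refcounts: pp0:2 pp1:2 pp2:2
Op 2: fork(P1) -> P2. 3 ppages; refcounts: pp0:3 pp1:3 pp2:3
Op 3: write(P1, v2, 136). refcount(pp2)=3>1 -> COPY to pp3. 4 ppages; refcounts: pp0:3 pp1:3 pp2:2 pp3:1
Op 4: write(P2, v0, 149). refcount(pp0)=3>1 -> COPY to pp4. 5 ppages; refcounts: pp0:2 pp1:3 pp2:2 pp3:1 pp4:1
Op 5: write(P1, v0, 145). refcount(pp0)=2>1 -> COPY to pp5. 6 ppages; refcounts: pp0:1 pp1:3 pp2:2 pp3:1 pp4:1 pp5:1
Op 6: read(P0, v0) -> 33. No state change.
Op 7: fork(P2) -> P3. 6 ppages; refcounts: pp0:1 pp1:4 pp2:3 pp3:1 pp4:2 pp5:1
Op 8: write(P2, v0, 165). refcount(pp4)=2>1 -> COPY to pp6. 7 ppages; refcounts: pp0:1 pp1:4 pp2:3 pp3:1 pp4:1 pp5:1 pp6:1
P0: v2 -> pp2 = 28
P1: v2 -> pp3 = 136
P2: v2 -> pp2 = 28
P3: v2 -> pp2 = 28

Answer: 28 136 28 28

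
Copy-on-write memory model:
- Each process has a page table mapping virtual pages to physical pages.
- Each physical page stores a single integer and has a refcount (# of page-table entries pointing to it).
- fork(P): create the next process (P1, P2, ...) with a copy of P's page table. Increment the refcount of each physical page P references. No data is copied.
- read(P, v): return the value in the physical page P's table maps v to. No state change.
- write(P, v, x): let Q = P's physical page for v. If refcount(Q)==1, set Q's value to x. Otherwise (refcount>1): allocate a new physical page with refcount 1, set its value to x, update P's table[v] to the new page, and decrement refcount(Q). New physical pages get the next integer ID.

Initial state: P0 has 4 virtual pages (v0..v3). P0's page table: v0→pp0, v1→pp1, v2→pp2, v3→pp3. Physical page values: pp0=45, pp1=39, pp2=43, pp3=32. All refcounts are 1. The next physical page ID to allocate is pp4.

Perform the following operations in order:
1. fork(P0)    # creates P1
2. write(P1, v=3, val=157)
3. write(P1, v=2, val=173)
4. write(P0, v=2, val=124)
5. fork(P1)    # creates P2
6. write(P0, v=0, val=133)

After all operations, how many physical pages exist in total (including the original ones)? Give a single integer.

Op 1: fork(P0) -> P1. 4 ppages; refcounts: pp0:2 pp1:2 pp2:2 pp3:2
Op 2: write(P1, v3, 157). refcount(pp3)=2>1 -> COPY to pp4. 5 ppages; refcounts: pp0:2 pp1:2 pp2:2 pp3:1 pp4:1
Op 3: write(P1, v2, 173). refcount(pp2)=2>1 -> COPY to pp5. 6 ppages; refcounts: pp0:2 pp1:2 pp2:1 pp3:1 pp4:1 pp5:1
Op 4: write(P0, v2, 124). refcount(pp2)=1 -> write in place. 6 ppages; refcounts: pp0:2 pp1:2 pp2:1 pp3:1 pp4:1 pp5:1
Op 5: fork(P1) -> P2. 6 ppages; refcounts: pp0:3 pp1:3 pp2:1 pp3:1 pp4:2 pp5:2
Op 6: write(P0, v0, 133). refcount(pp0)=3>1 -> COPY to pp6. 7 ppages; refcounts: pp0:2 pp1:3 pp2:1 pp3:1 pp4:2 pp5:2 pp6:1

Answer: 7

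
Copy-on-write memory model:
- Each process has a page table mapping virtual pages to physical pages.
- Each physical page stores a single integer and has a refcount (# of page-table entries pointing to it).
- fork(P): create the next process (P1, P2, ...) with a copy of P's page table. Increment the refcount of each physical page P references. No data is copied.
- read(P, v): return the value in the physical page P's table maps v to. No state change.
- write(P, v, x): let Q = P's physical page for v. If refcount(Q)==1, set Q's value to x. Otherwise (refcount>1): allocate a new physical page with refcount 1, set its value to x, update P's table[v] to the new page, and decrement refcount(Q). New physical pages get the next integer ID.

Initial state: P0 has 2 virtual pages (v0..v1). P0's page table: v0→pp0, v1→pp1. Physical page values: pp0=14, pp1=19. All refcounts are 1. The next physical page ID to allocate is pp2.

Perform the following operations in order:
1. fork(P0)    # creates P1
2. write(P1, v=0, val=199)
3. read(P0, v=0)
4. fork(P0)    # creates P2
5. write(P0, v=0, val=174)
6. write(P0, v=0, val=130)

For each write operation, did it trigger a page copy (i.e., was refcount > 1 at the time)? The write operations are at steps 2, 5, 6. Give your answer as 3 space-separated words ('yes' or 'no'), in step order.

Op 1: fork(P0) -> P1. 2 ppages; refcounts: pp0:2 pp1:2
Op 2: write(P1, v0, 199). refcount(pp0)=2>1 -> COPY to pp2. 3 ppages; refcounts: pp0:1 pp1:2 pp2:1
Op 3: read(P0, v0) -> 14. No state change.
Op 4: fork(P0) -> P2. 3 ppages; refcounts: pp0:2 pp1:3 pp2:1
Op 5: write(P0, v0, 174). refcount(pp0)=2>1 -> COPY to pp3. 4 ppages; refcounts: pp0:1 pp1:3 pp2:1 pp3:1
Op 6: write(P0, v0, 130). refcount(pp3)=1 -> write in place. 4 ppages; refcounts: pp0:1 pp1:3 pp2:1 pp3:1

yes yes no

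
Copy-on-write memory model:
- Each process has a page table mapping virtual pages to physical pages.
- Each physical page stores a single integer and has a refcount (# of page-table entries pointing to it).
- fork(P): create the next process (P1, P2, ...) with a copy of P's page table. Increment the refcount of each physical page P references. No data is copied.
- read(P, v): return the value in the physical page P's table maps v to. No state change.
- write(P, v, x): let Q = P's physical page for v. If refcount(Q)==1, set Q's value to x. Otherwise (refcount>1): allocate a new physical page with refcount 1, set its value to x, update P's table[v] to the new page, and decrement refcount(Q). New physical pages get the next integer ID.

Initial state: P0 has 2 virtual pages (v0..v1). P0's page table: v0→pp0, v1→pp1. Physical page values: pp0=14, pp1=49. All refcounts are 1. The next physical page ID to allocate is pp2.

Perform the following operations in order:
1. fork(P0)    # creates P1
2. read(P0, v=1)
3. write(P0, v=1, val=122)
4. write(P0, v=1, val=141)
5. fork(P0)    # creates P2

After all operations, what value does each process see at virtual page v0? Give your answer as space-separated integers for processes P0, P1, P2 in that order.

Op 1: fork(P0) -> P1. 2 ppages; refcounts: pp0:2 pp1:2
Op 2: read(P0, v1) -> 49. No state change.
Op 3: write(P0, v1, 122). refcount(pp1)=2>1 -> COPY to pp2. 3 ppages; refcounts: pp0:2 pp1:1 pp2:1
Op 4: write(P0, v1, 141). refcount(pp2)=1 -> write in place. 3 ppages; refcounts: pp0:2 pp1:1 pp2:1
Op 5: fork(P0) -> P2. 3 ppages; refcounts: pp0:3 pp1:1 pp2:2
P0: v0 -> pp0 = 14
P1: v0 -> pp0 = 14
P2: v0 -> pp0 = 14

Answer: 14 14 14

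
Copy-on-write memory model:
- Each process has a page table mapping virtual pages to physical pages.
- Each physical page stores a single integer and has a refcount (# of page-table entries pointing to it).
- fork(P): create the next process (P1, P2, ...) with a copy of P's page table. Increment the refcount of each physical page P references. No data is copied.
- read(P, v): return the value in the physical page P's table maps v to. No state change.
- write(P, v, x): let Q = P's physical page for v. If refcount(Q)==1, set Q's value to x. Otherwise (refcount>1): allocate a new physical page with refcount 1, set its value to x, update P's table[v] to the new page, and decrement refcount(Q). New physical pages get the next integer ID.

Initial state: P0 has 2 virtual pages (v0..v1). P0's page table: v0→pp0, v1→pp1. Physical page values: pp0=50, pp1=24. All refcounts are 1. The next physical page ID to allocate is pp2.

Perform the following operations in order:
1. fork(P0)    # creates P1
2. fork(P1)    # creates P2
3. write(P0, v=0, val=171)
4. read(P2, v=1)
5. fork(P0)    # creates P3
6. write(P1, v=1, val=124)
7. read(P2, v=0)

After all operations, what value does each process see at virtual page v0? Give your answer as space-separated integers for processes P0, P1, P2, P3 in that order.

Op 1: fork(P0) -> P1. 2 ppages; refcounts: pp0:2 pp1:2
Op 2: fork(P1) -> P2. 2 ppages; refcounts: pp0:3 pp1:3
Op 3: write(P0, v0, 171). refcount(pp0)=3>1 -> COPY to pp2. 3 ppages; refcounts: pp0:2 pp1:3 pp2:1
Op 4: read(P2, v1) -> 24. No state change.
Op 5: fork(P0) -> P3. 3 ppages; refcounts: pp0:2 pp1:4 pp2:2
Op 6: write(P1, v1, 124). refcount(pp1)=4>1 -> COPY to pp3. 4 ppages; refcounts: pp0:2 pp1:3 pp2:2 pp3:1
Op 7: read(P2, v0) -> 50. No state change.
P0: v0 -> pp2 = 171
P1: v0 -> pp0 = 50
P2: v0 -> pp0 = 50
P3: v0 -> pp2 = 171

Answer: 171 50 50 171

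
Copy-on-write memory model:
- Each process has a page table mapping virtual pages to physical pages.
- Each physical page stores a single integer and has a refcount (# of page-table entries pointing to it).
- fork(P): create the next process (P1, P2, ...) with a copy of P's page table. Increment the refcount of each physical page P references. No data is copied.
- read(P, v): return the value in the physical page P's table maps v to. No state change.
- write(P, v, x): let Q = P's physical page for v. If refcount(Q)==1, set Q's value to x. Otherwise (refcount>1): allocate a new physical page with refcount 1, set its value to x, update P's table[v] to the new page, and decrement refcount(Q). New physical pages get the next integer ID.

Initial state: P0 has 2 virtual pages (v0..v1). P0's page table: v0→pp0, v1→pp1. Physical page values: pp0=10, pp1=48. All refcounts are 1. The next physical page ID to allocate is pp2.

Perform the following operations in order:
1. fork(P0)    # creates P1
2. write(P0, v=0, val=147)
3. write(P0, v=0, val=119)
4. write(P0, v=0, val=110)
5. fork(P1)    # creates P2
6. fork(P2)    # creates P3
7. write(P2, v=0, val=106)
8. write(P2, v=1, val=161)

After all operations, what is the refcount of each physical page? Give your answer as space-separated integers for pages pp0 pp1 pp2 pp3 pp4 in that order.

Op 1: fork(P0) -> P1. 2 ppages; refcounts: pp0:2 pp1:2
Op 2: write(P0, v0, 147). refcount(pp0)=2>1 -> COPY to pp2. 3 ppages; refcounts: pp0:1 pp1:2 pp2:1
Op 3: write(P0, v0, 119). refcount(pp2)=1 -> write in place. 3 ppages; refcounts: pp0:1 pp1:2 pp2:1
Op 4: write(P0, v0, 110). refcount(pp2)=1 -> write in place. 3 ppages; refcounts: pp0:1 pp1:2 pp2:1
Op 5: fork(P1) -> P2. 3 ppages; refcounts: pp0:2 pp1:3 pp2:1
Op 6: fork(P2) -> P3. 3 ppages; refcounts: pp0:3 pp1:4 pp2:1
Op 7: write(P2, v0, 106). refcount(pp0)=3>1 -> COPY to pp3. 4 ppages; refcounts: pp0:2 pp1:4 pp2:1 pp3:1
Op 8: write(P2, v1, 161). refcount(pp1)=4>1 -> COPY to pp4. 5 ppages; refcounts: pp0:2 pp1:3 pp2:1 pp3:1 pp4:1

Answer: 2 3 1 1 1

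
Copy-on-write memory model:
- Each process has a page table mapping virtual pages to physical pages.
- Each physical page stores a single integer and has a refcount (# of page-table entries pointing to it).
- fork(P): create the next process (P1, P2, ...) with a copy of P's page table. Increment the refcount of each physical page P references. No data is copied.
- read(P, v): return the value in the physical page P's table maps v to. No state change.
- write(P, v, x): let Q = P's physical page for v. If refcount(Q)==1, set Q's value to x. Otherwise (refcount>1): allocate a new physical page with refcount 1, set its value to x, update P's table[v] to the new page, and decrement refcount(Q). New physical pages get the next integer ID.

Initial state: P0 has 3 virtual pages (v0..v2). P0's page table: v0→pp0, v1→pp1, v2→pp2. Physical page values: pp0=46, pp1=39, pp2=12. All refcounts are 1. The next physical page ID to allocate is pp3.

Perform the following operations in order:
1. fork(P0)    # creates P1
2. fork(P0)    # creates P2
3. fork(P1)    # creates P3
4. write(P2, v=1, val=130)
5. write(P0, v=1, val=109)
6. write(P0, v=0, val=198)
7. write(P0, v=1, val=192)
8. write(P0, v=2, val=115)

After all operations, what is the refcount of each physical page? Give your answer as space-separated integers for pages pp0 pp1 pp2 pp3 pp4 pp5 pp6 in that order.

Op 1: fork(P0) -> P1. 3 ppages; refcounts: pp0:2 pp1:2 pp2:2
Op 2: fork(P0) -> P2. 3 ppages; refcounts: pp0:3 pp1:3 pp2:3
Op 3: fork(P1) -> P3. 3 ppages; refcounts: pp0:4 pp1:4 pp2:4
Op 4: write(P2, v1, 130). refcount(pp1)=4>1 -> COPY to pp3. 4 ppages; refcounts: pp0:4 pp1:3 pp2:4 pp3:1
Op 5: write(P0, v1, 109). refcount(pp1)=3>1 -> COPY to pp4. 5 ppages; refcounts: pp0:4 pp1:2 pp2:4 pp3:1 pp4:1
Op 6: write(P0, v0, 198). refcount(pp0)=4>1 -> COPY to pp5. 6 ppages; refcounts: pp0:3 pp1:2 pp2:4 pp3:1 pp4:1 pp5:1
Op 7: write(P0, v1, 192). refcount(pp4)=1 -> write in place. 6 ppages; refcounts: pp0:3 pp1:2 pp2:4 pp3:1 pp4:1 pp5:1
Op 8: write(P0, v2, 115). refcount(pp2)=4>1 -> COPY to pp6. 7 ppages; refcounts: pp0:3 pp1:2 pp2:3 pp3:1 pp4:1 pp5:1 pp6:1

Answer: 3 2 3 1 1 1 1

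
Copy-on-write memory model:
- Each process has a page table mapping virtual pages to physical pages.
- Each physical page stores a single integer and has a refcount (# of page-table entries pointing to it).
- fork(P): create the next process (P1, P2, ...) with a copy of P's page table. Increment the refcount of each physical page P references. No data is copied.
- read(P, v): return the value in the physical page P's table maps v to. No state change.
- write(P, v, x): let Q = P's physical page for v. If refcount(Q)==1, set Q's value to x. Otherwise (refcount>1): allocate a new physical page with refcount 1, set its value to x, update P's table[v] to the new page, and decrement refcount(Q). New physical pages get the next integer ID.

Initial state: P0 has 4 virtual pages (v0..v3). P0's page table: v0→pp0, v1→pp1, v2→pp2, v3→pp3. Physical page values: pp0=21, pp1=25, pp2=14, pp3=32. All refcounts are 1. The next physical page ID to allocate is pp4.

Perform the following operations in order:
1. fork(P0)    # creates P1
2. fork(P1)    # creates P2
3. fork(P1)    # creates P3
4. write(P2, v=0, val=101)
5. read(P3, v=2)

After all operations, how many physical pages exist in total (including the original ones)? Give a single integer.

Op 1: fork(P0) -> P1. 4 ppages; refcounts: pp0:2 pp1:2 pp2:2 pp3:2
Op 2: fork(P1) -> P2. 4 ppages; refcounts: pp0:3 pp1:3 pp2:3 pp3:3
Op 3: fork(P1) -> P3. 4 ppages; refcounts: pp0:4 pp1:4 pp2:4 pp3:4
Op 4: write(P2, v0, 101). refcount(pp0)=4>1 -> COPY to pp4. 5 ppages; refcounts: pp0:3 pp1:4 pp2:4 pp3:4 pp4:1
Op 5: read(P3, v2) -> 14. No state change.

Answer: 5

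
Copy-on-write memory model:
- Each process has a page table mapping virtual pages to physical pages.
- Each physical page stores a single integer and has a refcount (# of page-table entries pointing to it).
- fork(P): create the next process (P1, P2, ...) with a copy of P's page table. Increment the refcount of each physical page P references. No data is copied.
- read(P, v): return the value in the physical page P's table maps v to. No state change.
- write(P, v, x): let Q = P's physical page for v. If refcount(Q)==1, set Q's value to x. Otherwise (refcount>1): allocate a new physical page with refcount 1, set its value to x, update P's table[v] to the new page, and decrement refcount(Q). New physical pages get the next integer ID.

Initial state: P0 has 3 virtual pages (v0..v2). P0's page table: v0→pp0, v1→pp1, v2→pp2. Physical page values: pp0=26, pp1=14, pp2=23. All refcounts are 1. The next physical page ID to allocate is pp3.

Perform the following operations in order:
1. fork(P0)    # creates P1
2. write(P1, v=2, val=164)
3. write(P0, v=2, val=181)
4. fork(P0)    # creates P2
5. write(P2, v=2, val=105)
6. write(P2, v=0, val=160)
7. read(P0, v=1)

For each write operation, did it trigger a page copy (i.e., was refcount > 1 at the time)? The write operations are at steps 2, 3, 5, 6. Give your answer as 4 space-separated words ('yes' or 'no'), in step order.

Op 1: fork(P0) -> P1. 3 ppages; refcounts: pp0:2 pp1:2 pp2:2
Op 2: write(P1, v2, 164). refcount(pp2)=2>1 -> COPY to pp3. 4 ppages; refcounts: pp0:2 pp1:2 pp2:1 pp3:1
Op 3: write(P0, v2, 181). refcount(pp2)=1 -> write in place. 4 ppages; refcounts: pp0:2 pp1:2 pp2:1 pp3:1
Op 4: fork(P0) -> P2. 4 ppages; refcounts: pp0:3 pp1:3 pp2:2 pp3:1
Op 5: write(P2, v2, 105). refcount(pp2)=2>1 -> COPY to pp4. 5 ppages; refcounts: pp0:3 pp1:3 pp2:1 pp3:1 pp4:1
Op 6: write(P2, v0, 160). refcount(pp0)=3>1 -> COPY to pp5. 6 ppages; refcounts: pp0:2 pp1:3 pp2:1 pp3:1 pp4:1 pp5:1
Op 7: read(P0, v1) -> 14. No state change.

yes no yes yes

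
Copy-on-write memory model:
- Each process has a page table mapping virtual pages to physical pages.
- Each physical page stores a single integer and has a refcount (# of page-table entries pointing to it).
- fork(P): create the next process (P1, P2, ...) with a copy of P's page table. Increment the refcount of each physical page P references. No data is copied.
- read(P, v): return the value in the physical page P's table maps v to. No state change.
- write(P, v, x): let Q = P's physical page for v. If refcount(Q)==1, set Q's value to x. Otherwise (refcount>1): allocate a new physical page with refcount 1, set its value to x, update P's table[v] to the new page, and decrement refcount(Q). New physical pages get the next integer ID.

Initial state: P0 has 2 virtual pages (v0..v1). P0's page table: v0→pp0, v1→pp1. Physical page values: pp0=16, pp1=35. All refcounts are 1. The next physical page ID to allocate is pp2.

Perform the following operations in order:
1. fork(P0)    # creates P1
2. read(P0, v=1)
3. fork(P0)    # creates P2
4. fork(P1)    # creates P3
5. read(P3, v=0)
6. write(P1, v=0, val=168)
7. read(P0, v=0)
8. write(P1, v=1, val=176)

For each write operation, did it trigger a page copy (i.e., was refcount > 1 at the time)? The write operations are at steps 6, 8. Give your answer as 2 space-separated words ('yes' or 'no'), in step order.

Op 1: fork(P0) -> P1. 2 ppages; refcounts: pp0:2 pp1:2
Op 2: read(P0, v1) -> 35. No state change.
Op 3: fork(P0) -> P2. 2 ppages; refcounts: pp0:3 pp1:3
Op 4: fork(P1) -> P3. 2 ppages; refcounts: pp0:4 pp1:4
Op 5: read(P3, v0) -> 16. No state change.
Op 6: write(P1, v0, 168). refcount(pp0)=4>1 -> COPY to pp2. 3 ppages; refcounts: pp0:3 pp1:4 pp2:1
Op 7: read(P0, v0) -> 16. No state change.
Op 8: write(P1, v1, 176). refcount(pp1)=4>1 -> COPY to pp3. 4 ppages; refcounts: pp0:3 pp1:3 pp2:1 pp3:1

yes yes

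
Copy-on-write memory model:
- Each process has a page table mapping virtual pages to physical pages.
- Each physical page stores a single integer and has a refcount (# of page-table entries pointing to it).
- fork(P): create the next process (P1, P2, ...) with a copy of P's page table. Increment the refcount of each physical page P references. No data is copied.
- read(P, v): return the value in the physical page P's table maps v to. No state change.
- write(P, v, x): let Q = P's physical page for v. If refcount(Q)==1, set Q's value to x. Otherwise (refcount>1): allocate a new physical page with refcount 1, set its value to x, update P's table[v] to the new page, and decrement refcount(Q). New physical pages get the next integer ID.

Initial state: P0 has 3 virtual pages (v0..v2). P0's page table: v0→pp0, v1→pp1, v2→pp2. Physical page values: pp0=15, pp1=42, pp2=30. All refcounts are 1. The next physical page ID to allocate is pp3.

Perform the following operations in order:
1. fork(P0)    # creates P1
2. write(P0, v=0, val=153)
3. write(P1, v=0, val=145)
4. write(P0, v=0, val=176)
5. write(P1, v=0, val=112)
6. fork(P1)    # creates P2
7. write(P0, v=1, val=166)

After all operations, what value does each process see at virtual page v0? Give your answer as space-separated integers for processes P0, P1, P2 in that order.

Op 1: fork(P0) -> P1. 3 ppages; refcounts: pp0:2 pp1:2 pp2:2
Op 2: write(P0, v0, 153). refcount(pp0)=2>1 -> COPY to pp3. 4 ppages; refcounts: pp0:1 pp1:2 pp2:2 pp3:1
Op 3: write(P1, v0, 145). refcount(pp0)=1 -> write in place. 4 ppages; refcounts: pp0:1 pp1:2 pp2:2 pp3:1
Op 4: write(P0, v0, 176). refcount(pp3)=1 -> write in place. 4 ppages; refcounts: pp0:1 pp1:2 pp2:2 pp3:1
Op 5: write(P1, v0, 112). refcount(pp0)=1 -> write in place. 4 ppages; refcounts: pp0:1 pp1:2 pp2:2 pp3:1
Op 6: fork(P1) -> P2. 4 ppages; refcounts: pp0:2 pp1:3 pp2:3 pp3:1
Op 7: write(P0, v1, 166). refcount(pp1)=3>1 -> COPY to pp4. 5 ppages; refcounts: pp0:2 pp1:2 pp2:3 pp3:1 pp4:1
P0: v0 -> pp3 = 176
P1: v0 -> pp0 = 112
P2: v0 -> pp0 = 112

Answer: 176 112 112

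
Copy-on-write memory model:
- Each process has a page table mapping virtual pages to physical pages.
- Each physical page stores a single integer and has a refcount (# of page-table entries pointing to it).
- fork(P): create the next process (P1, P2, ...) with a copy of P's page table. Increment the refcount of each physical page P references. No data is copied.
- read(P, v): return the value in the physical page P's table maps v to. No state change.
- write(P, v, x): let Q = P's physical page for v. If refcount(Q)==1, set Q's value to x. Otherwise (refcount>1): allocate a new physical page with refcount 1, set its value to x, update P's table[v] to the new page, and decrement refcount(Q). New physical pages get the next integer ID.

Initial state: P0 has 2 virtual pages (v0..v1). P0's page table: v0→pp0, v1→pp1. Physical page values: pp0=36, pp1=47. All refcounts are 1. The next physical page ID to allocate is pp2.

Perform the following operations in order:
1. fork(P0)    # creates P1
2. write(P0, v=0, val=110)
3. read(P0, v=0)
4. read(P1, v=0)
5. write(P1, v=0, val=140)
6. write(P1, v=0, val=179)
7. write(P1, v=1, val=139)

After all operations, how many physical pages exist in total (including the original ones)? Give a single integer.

Answer: 4

Derivation:
Op 1: fork(P0) -> P1. 2 ppages; refcounts: pp0:2 pp1:2
Op 2: write(P0, v0, 110). refcount(pp0)=2>1 -> COPY to pp2. 3 ppages; refcounts: pp0:1 pp1:2 pp2:1
Op 3: read(P0, v0) -> 110. No state change.
Op 4: read(P1, v0) -> 36. No state change.
Op 5: write(P1, v0, 140). refcount(pp0)=1 -> write in place. 3 ppages; refcounts: pp0:1 pp1:2 pp2:1
Op 6: write(P1, v0, 179). refcount(pp0)=1 -> write in place. 3 ppages; refcounts: pp0:1 pp1:2 pp2:1
Op 7: write(P1, v1, 139). refcount(pp1)=2>1 -> COPY to pp3. 4 ppages; refcounts: pp0:1 pp1:1 pp2:1 pp3:1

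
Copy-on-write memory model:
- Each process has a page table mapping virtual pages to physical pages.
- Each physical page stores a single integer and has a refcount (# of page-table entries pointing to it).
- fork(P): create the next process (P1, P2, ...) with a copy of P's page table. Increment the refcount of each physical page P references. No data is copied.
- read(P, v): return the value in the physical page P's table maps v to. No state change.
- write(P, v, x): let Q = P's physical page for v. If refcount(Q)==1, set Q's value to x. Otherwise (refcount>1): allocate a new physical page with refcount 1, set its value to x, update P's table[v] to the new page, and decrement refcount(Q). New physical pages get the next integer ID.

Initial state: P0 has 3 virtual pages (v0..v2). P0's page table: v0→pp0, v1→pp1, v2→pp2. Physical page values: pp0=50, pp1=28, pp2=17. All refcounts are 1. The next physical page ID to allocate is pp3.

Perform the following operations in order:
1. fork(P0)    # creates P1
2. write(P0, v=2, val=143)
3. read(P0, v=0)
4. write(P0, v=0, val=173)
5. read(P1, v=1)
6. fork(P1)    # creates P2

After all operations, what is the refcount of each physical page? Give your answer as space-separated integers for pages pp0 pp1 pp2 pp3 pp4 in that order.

Answer: 2 3 2 1 1

Derivation:
Op 1: fork(P0) -> P1. 3 ppages; refcounts: pp0:2 pp1:2 pp2:2
Op 2: write(P0, v2, 143). refcount(pp2)=2>1 -> COPY to pp3. 4 ppages; refcounts: pp0:2 pp1:2 pp2:1 pp3:1
Op 3: read(P0, v0) -> 50. No state change.
Op 4: write(P0, v0, 173). refcount(pp0)=2>1 -> COPY to pp4. 5 ppages; refcounts: pp0:1 pp1:2 pp2:1 pp3:1 pp4:1
Op 5: read(P1, v1) -> 28. No state change.
Op 6: fork(P1) -> P2. 5 ppages; refcounts: pp0:2 pp1:3 pp2:2 pp3:1 pp4:1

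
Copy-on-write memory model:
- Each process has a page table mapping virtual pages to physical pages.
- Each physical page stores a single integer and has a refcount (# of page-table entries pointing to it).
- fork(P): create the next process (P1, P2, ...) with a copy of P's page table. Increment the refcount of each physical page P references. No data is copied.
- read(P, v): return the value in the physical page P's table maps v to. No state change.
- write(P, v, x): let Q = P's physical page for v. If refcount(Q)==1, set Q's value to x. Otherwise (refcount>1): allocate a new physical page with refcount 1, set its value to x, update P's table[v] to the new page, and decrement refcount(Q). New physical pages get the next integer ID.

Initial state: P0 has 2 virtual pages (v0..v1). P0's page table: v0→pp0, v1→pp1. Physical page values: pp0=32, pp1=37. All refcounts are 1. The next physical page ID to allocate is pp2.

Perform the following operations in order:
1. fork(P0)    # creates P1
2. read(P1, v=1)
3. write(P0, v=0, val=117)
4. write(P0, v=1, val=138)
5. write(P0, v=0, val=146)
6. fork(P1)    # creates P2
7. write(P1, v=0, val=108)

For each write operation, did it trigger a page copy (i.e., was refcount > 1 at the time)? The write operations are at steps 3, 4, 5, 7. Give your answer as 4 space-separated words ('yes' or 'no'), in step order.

Op 1: fork(P0) -> P1. 2 ppages; refcounts: pp0:2 pp1:2
Op 2: read(P1, v1) -> 37. No state change.
Op 3: write(P0, v0, 117). refcount(pp0)=2>1 -> COPY to pp2. 3 ppages; refcounts: pp0:1 pp1:2 pp2:1
Op 4: write(P0, v1, 138). refcount(pp1)=2>1 -> COPY to pp3. 4 ppages; refcounts: pp0:1 pp1:1 pp2:1 pp3:1
Op 5: write(P0, v0, 146). refcount(pp2)=1 -> write in place. 4 ppages; refcounts: pp0:1 pp1:1 pp2:1 pp3:1
Op 6: fork(P1) -> P2. 4 ppages; refcounts: pp0:2 pp1:2 pp2:1 pp3:1
Op 7: write(P1, v0, 108). refcount(pp0)=2>1 -> COPY to pp4. 5 ppages; refcounts: pp0:1 pp1:2 pp2:1 pp3:1 pp4:1

yes yes no yes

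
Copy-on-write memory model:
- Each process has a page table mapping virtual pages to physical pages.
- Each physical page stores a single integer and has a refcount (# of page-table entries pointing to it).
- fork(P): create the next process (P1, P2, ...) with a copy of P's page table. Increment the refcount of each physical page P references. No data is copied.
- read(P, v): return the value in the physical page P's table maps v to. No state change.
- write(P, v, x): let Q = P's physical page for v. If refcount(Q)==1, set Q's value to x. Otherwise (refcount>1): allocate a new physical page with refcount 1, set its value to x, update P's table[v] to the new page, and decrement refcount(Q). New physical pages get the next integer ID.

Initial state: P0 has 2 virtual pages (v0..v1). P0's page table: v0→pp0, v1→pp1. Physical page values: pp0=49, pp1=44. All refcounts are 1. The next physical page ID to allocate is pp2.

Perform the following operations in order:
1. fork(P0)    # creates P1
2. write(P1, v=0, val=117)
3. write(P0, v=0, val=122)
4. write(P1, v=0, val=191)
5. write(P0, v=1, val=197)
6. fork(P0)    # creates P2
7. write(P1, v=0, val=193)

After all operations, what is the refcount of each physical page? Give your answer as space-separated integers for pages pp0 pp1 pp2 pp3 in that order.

Op 1: fork(P0) -> P1. 2 ppages; refcounts: pp0:2 pp1:2
Op 2: write(P1, v0, 117). refcount(pp0)=2>1 -> COPY to pp2. 3 ppages; refcounts: pp0:1 pp1:2 pp2:1
Op 3: write(P0, v0, 122). refcount(pp0)=1 -> write in place. 3 ppages; refcounts: pp0:1 pp1:2 pp2:1
Op 4: write(P1, v0, 191). refcount(pp2)=1 -> write in place. 3 ppages; refcounts: pp0:1 pp1:2 pp2:1
Op 5: write(P0, v1, 197). refcount(pp1)=2>1 -> COPY to pp3. 4 ppages; refcounts: pp0:1 pp1:1 pp2:1 pp3:1
Op 6: fork(P0) -> P2. 4 ppages; refcounts: pp0:2 pp1:1 pp2:1 pp3:2
Op 7: write(P1, v0, 193). refcount(pp2)=1 -> write in place. 4 ppages; refcounts: pp0:2 pp1:1 pp2:1 pp3:2

Answer: 2 1 1 2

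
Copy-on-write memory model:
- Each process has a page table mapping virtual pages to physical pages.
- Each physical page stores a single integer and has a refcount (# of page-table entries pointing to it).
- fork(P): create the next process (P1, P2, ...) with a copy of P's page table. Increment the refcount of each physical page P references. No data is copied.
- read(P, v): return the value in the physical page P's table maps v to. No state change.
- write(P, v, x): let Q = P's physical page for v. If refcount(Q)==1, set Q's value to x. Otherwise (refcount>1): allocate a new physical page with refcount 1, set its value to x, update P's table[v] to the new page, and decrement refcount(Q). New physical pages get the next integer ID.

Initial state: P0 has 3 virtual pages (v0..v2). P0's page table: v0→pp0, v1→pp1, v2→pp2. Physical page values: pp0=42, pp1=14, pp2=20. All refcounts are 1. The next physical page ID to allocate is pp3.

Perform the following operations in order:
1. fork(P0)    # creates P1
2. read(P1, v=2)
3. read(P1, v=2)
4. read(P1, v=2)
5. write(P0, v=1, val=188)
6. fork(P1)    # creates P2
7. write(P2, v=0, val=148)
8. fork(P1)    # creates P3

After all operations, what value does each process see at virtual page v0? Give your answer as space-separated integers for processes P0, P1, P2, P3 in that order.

Answer: 42 42 148 42

Derivation:
Op 1: fork(P0) -> P1. 3 ppages; refcounts: pp0:2 pp1:2 pp2:2
Op 2: read(P1, v2) -> 20. No state change.
Op 3: read(P1, v2) -> 20. No state change.
Op 4: read(P1, v2) -> 20. No state change.
Op 5: write(P0, v1, 188). refcount(pp1)=2>1 -> COPY to pp3. 4 ppages; refcounts: pp0:2 pp1:1 pp2:2 pp3:1
Op 6: fork(P1) -> P2. 4 ppages; refcounts: pp0:3 pp1:2 pp2:3 pp3:1
Op 7: write(P2, v0, 148). refcount(pp0)=3>1 -> COPY to pp4. 5 ppages; refcounts: pp0:2 pp1:2 pp2:3 pp3:1 pp4:1
Op 8: fork(P1) -> P3. 5 ppages; refcounts: pp0:3 pp1:3 pp2:4 pp3:1 pp4:1
P0: v0 -> pp0 = 42
P1: v0 -> pp0 = 42
P2: v0 -> pp4 = 148
P3: v0 -> pp0 = 42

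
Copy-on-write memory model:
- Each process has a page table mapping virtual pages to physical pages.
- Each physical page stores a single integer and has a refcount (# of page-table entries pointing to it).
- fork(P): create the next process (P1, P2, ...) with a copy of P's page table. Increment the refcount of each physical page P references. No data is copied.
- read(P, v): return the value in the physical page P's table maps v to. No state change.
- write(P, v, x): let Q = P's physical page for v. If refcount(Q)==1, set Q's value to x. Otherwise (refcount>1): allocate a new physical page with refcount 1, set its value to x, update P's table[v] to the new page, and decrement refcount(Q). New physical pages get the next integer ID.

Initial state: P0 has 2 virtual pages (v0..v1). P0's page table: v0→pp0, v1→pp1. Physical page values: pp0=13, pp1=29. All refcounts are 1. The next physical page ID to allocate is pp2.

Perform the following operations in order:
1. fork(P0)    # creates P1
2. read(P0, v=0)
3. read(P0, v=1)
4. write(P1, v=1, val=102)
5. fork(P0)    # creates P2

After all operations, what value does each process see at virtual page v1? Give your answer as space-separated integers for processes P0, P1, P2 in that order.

Answer: 29 102 29

Derivation:
Op 1: fork(P0) -> P1. 2 ppages; refcounts: pp0:2 pp1:2
Op 2: read(P0, v0) -> 13. No state change.
Op 3: read(P0, v1) -> 29. No state change.
Op 4: write(P1, v1, 102). refcount(pp1)=2>1 -> COPY to pp2. 3 ppages; refcounts: pp0:2 pp1:1 pp2:1
Op 5: fork(P0) -> P2. 3 ppages; refcounts: pp0:3 pp1:2 pp2:1
P0: v1 -> pp1 = 29
P1: v1 -> pp2 = 102
P2: v1 -> pp1 = 29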